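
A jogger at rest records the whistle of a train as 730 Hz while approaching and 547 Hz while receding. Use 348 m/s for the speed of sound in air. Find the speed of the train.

f₁/f₂ = (v + v_s)/(v − v_s), so v_s = v · (f₁ − f₂)/(f₁ + f₂).
v_s = 348 × (730 − 547)/(730 + 547) = 348 × 183/1277 ≈ 50 m/s.

50 m/s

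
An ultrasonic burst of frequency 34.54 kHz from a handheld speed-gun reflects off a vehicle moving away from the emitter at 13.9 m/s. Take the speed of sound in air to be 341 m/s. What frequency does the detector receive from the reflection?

At the vehicle (a moving observer), f₁ = f₀ · (v − u)/v = 34.54 × 327.1/341 ≈ 33.1 kHz.
On reflection it acts as a source moving away from the stationary detector: f₂ = f₁ · v/(v + u) = 33.1 × 341/354.9 ≈ 31.8 kHz.
Equivalently f₂ = f₀ · (v − u)/(v + u).

31.8 kHz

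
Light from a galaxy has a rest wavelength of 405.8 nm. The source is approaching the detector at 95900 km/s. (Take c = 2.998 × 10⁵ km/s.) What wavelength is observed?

β = v/c = 95900/299800 = 0.3199.
Relativistic Doppler for wavelength: λ' = λ₀ · √((1 − β)/(1 + β)).
λ' = 405.8 × √(0.6801/1.3199) = 405.8 × 0.71784 ≈ 291.3 nm.

291.3 nm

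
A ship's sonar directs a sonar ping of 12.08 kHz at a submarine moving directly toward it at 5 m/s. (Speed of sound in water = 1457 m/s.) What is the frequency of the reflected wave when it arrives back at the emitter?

12.16 kHz

The submarine first receives the wave as a moving observer: f₁ = f₀ · (v + u)/v = 12.08 × (1457 + 5)/1457 ≈ 12.12 kHz.
The reflection then acts as a moving source: f₂ = f₁ · v/(v − u) ≈ 12.16 kHz.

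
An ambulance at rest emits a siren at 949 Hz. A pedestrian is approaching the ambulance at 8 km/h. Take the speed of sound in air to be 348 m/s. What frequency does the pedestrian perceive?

8 km/h = 2.222 m/s.
Only the observer moves, toward the source, so f' = f · (v + v_o)/v.
f' = 949 × (348 + 2.222)/348 = 949 × 350.22/348 ≈ 955 Hz.

955 Hz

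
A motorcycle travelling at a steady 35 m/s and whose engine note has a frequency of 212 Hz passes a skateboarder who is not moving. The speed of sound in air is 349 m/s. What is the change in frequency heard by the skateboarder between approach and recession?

Approaching: f₁ = f · v/(v − v_s) = 212 × 349/314 ≈ 235.6 Hz.
Receding: f₂ = f · v/(v + v_s) = 212 × 349/384 ≈ 192.7 Hz.
Drop: f₁ − f₂ = 2f·v·v_s/(v² − v_s²) = 2 × 212 × 349 × 35/(349² − 35²) ≈ 43.0 Hz.

43.0 Hz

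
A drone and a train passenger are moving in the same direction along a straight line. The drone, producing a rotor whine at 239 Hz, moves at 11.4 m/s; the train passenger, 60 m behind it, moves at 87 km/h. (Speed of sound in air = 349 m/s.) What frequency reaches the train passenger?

247 Hz

87 km/h = 24.17 m/s.
The train passenger is behind, so the drone is moving away from it while the train passenger is moving toward the drone.
Both move, so f' = f · (v + v_o)/(v + v_s).
f' = 239 × (349 + 24.17)/(349 + 11.4) = 239 × 373.17/360.4 ≈ 247 Hz.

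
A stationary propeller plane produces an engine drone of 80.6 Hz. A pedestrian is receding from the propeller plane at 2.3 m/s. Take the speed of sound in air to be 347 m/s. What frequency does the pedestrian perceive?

80 Hz

Moving observer, stationary source: f' = f · (v − v_o)/v.
f' = 80.6 × (347 − 2.3)/347 = 80.6 × 344.7/347 ≈ 80 Hz.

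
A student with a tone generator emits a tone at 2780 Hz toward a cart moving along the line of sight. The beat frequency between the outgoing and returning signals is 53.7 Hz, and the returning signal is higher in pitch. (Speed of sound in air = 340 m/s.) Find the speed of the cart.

3.3 m/s

Double Doppler shift off a moving reflector: f₂ = f₀ · (v + u)/(v − u) (u > 0 toward emitter).
Returning signal is higher, so f₂ = f₀ + Δf = 2780 + 53.7 = 2833.7 Hz.
Rearranging, u = v · (f₂ − f₀)/(f₂ + f₀) = 340 × 53.7/5613.7 ≈ 3.3 m/s.
So the cart is moving at 3.3 m/s toward the emitter.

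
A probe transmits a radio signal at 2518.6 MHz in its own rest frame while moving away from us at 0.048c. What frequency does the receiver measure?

Relativistic Doppler for frequency: f' = f₀ · √((1 − β)/(1 + β)).
f' = 2518.6 × √(0.9520/1.0480) = 2518.6 × 0.95310 ≈ 2400.5 MHz.

2400.5 MHz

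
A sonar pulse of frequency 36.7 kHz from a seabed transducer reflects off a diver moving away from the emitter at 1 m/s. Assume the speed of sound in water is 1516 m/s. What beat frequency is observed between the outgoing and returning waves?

48.4 Hz

At the diver (a moving observer), f₁ = f₀ · (v − u)/v = 36.7 × 1515/1516 ≈ 36.6758 kHz.
The reflection then acts as a moving source: f₂ = f₁ · v/(v + u) ≈ 36.6516 kHz.
Equivalently f₂ = f₀ · (v − u)/(v + u).
Beat frequency (with f₀ = 36700 Hz): |f₂ − f₀| = 2u·f₀/(v + u) = 2 × 1 × 36700/1517 ≈ 48.4 Hz.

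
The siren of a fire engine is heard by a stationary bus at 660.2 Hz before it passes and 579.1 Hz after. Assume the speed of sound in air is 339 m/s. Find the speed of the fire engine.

f₁/f₂ = (v + v_s)/(v − v_s), so v_s = v · (f₁ − f₂)/(f₁ + f₂).
v_s = 339 × (660.2 − 579.1)/(660.2 + 579.1) = 339 × 81.1/1239.3 ≈ 22.2 m/s.

22.2 m/s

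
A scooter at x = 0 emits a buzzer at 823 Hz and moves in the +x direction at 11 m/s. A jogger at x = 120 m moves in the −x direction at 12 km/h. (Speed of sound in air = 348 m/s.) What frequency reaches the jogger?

12 km/h = 3.333 m/s.
The observer lies on the +x side, so the source is heading toward the observer and the observer is heading toward the source.
Both move, so f' = f · (v + v_o)/(v − v_s).
f' = 823 × (348 + 3.333)/(348 − 11) = 823 × 351.33/337 ≈ 858 Hz.

858 Hz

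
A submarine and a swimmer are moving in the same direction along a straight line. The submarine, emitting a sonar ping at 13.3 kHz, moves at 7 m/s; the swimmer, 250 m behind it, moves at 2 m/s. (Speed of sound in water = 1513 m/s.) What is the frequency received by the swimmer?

13.26 kHz

The swimmer is behind, so the submarine is moving away from it while the swimmer is moving toward the submarine.
Both move, so f' = f · (v + v_o)/(v + v_s).
f' = 13.3 × (1513 + 2)/(1513 + 7) = 13.3 × 1515/1520 ≈ 13.26 kHz.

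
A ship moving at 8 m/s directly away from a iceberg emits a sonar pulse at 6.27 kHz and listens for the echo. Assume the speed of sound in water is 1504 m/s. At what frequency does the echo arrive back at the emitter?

6.20 kHz

The iceberg receives the sound from a moving source: f₁ = f₀ · v/(v + v_e) = 6.27 × 1504/1512 ≈ 6.24 kHz.
On the return leg the ship is a moving observer: f₂ = f₁ · (v − v_e)/v = 6.24 × 1496/1504 ≈ 6.20 kHz.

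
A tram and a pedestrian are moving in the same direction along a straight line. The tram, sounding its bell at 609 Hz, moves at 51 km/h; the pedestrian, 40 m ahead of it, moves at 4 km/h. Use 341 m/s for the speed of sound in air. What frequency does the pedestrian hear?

51 km/h = 14.17 m/s; 4 km/h = 1.111 m/s.
The pedestrian is ahead, so the tram is moving toward it while the pedestrian is moving away from the tram.
Both move, so f' = f · (v − v_o)/(v − v_s).
f' = 609 × (341 − 1.111)/(341 − 14.17) = 609 × 339.89/326.83 ≈ 633 Hz.

633 Hz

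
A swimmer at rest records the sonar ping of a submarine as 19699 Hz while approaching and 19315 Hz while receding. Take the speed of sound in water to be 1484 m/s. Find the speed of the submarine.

f₁/f₂ = (v + v_s)/(v − v_s), so v_s = v · (f₁ − f₂)/(f₁ + f₂).
v_s = 1484 × (19699 − 19315)/(19699 + 19315) = 1484 × 384/39014 ≈ 14.6 m/s.

14.6 m/s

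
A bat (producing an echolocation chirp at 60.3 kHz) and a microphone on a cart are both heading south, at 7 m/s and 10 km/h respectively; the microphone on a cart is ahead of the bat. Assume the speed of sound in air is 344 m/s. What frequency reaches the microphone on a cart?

10 km/h = 2.778 m/s.
The microphone on a cart is ahead, so the bat is moving toward it while the microphone on a cart is moving away from the bat.
General Doppler shift: f' = f · (v − v_o)/(v − v_s).
f' = 60.3 × (344 − 2.778)/(344 − 7) = 60.3 × 341.22/337 ≈ 61.1 kHz.

61.1 kHz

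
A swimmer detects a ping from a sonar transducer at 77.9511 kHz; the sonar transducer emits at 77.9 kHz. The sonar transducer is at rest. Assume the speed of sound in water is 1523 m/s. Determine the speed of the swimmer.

f' > f, so the swimmer is approaching.
f' = f · (v + v_o)/v ⇒ v_o = v · |f'/f − 1|.
v_o = 1523 × |77.9511/77.9 − 1| = 1523 × 0.000656 ≈ 1.00 m/s.

1.00 m/s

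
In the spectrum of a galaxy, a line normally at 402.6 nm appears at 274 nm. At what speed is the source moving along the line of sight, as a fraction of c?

λ'/λ₀ = 0.6806 < 1 (blueshift), so the source is approaching.
λ'/λ₀ = √((1 − β)/(1 + β)) for an approaching source ⇒ β = (1 − r²)/(1 + r²) with r = λ'/λ₀.
β = (1 − 0.4632)/(1 + 0.4632) ≈ 0.367.

0.367c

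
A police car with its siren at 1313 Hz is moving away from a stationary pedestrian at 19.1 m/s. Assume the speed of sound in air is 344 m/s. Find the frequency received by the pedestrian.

1244 Hz

Only the source moves, away from the listener, so f' = f · v/(v + v_s).
f' = 1313 × 344/(344 + 19.1) = 1313 × 344/363.1 ≈ 1244 Hz.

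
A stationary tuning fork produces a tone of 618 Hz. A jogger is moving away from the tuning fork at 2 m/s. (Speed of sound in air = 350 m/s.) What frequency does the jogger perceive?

614 Hz

Only the observer moves, away from the source, so f' = f · (v − v_o)/v.
f' = 618 × (350 − 2)/350 = 618 × 348/350 ≈ 614 Hz.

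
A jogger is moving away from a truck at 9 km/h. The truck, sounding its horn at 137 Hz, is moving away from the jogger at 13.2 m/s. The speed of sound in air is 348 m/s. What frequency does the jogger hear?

131 Hz

9 km/h = 2.5 m/s.
General Doppler shift: f' = f · (v − v_o)/(v + v_s).
f' = 137 × (348 − 2.5)/(348 + 13.2) = 137 × 345.5/361.2 ≈ 131 Hz.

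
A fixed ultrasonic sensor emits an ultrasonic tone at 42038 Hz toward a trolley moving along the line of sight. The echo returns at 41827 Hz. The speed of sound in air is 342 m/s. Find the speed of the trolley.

0.86 m/s

Double Doppler shift off a moving reflector: f₂ = f₀ · (v + u)/(v − u) (u > 0 toward emitter).
Rearranging, u = v · (f₂ − f₀)/(f₂ + f₀) = 342 × -211/83865 ≈ -0.86 m/s.
So the trolley is moving at 0.86 m/s away from the emitter.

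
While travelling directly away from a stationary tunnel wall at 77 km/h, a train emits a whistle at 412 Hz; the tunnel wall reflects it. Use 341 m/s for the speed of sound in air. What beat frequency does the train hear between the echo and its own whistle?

48.6 Hz

77 km/h = 21.39 m/s.
The tunnel wall receives the sound from a moving source: f₁ = f₀ · v/(v + v_e) = 412 × 341/362.39 ≈ 387.7 Hz.
On the return leg the train is a moving observer: f₂ = f₁ · (v − v_e)/v = 387.7 × 319.61/341 ≈ 363.4 Hz.
Beat against the emitted tone: |f₂ − f₀| = 2v_e·f₀/(v + v_e) = 2 × 21.39 × 412/362.39 ≈ 48.6 Hz.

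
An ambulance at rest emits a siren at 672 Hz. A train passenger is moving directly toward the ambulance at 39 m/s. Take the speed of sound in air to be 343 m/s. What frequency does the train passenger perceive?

748 Hz

Only the observer moves, toward the source, so f' = f · (v + v_o)/v.
f' = 672 × (343 + 39)/343 = 672 × 382/343 ≈ 748 Hz.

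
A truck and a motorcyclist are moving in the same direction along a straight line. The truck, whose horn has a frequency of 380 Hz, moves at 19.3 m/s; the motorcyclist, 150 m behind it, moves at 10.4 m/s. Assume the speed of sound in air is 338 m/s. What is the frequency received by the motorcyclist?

The motorcyclist is behind, so the truck is moving away from it while the motorcyclist is moving toward the truck.
General Doppler shift: f' = f · (v + v_o)/(v + v_s).
f' = 380 × (338 + 10.4)/(338 + 19.3) = 380 × 348.4/357.3 ≈ 371 Hz.

371 Hz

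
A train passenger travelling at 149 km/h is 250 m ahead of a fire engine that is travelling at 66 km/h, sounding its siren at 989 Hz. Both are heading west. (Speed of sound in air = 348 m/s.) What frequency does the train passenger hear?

66 km/h = 18.33 m/s; 149 km/h = 41.39 m/s.
The train passenger is ahead, so the fire engine is moving toward it while the train passenger is moving away from the fire engine.
With source approaching and observer receding, f' = f · (v − v_o)/(v − v_s).
f' = 989 × (348 − 41.39)/(348 − 18.33) = 989 × 306.61/329.67 ≈ 920 Hz.

920 Hz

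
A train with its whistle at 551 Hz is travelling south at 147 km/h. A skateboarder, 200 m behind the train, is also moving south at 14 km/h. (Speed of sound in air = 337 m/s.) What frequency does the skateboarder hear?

147 km/h = 40.83 m/s; 14 km/h = 3.889 m/s.
The skateboarder is behind, so the train is moving away from it while the skateboarder is moving toward the train.
With source receding and observer approaching, f' = f · (v + v_o)/(v + v_s).
f' = 551 × (337 + 3.889)/(337 + 40.83) = 551 × 340.89/377.83 ≈ 497 Hz.

497 Hz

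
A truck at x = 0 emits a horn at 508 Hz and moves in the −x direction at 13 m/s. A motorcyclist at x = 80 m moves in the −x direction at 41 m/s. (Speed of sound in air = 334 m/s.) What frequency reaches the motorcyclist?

The observer lies on the +x side, so the source is heading away from the observer and the observer is heading toward the source.
Both move, so f' = f · (v + v_o)/(v + v_s).
f' = 508 × (334 + 41)/(334 + 13) = 508 × 375/347 ≈ 549 Hz.

549 Hz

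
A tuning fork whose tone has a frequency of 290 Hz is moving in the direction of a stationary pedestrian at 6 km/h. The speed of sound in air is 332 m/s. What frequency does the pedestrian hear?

291 Hz

6 km/h = 1.667 m/s.
Only the source moves, toward the listener, so f' = f · v/(v − v_s).
f' = 290 × 332/(332 − 1.667) = 290 × 332/330.3 ≈ 291 Hz.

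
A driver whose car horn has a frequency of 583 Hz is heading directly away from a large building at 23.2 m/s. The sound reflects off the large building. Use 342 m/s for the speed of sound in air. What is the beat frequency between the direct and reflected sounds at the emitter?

The large building receives the sound from a moving source: f₁ = f₀ · v/(v + v_e) = 583 × 342/365.2 ≈ 546.0 Hz.
On the return leg the driver is a moving observer: f₂ = f₁ · (v − v_e)/v = 546.0 × 318.8/342 ≈ 508.9 Hz.
Beat against the emitted tone: |f₂ − f₀| = 2v_e·f₀/(v + v_e) = 2 × 23.2 × 583/365.2 ≈ 74 Hz.

74 Hz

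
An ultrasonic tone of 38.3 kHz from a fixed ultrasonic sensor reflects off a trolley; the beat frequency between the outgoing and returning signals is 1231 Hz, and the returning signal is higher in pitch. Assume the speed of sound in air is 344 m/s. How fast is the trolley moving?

Double Doppler shift off a moving reflector: f₂ = f₀ · (v + u)/(v − u) (u > 0 toward emitter).
Returning signal is higher, so f₂ = f₀ + Δf = 38300 + 1231 = 39531 Hz.
Rearranging, u = v · (f₂ − f₀)/(f₂ + f₀) = 344 × 1231/77831 ≈ 5.4 m/s.
So the trolley is moving at 5.4 m/s toward the emitter.

5.4 m/s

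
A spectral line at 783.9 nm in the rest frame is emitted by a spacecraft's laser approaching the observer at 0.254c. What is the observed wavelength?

604.6 nm

Relativistic Doppler for wavelength: λ' = λ₀ · √((1 − β)/(1 + β)).
λ' = 783.9 × √(0.7460/1.2540) = 783.9 × 0.77130 ≈ 604.6 nm.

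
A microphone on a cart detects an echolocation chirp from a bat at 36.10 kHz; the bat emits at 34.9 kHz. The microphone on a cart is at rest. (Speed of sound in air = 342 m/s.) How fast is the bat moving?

f' > f, so the bat is approaching.
f' = f · v/(v − v_s) ⇒ v_s = v · |1 − f/f'|.
v_s = 342 × |1 − 34.9/36.10| = 342 × 0.03324 ≈ 11.4 m/s.

11.4 m/s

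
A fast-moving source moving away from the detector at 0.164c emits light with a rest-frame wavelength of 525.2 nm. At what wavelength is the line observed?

619.7 nm

Relativistic Doppler for wavelength: λ' = λ₀ · √((1 + β)/(1 − β)).
λ' = 525.2 × √(1.1640/0.8360) = 525.2 × 1.17998 ≈ 619.7 nm.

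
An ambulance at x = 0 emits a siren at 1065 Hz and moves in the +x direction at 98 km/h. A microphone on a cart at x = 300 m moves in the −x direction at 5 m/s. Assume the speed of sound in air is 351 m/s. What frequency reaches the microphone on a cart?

1171 Hz

98 km/h = 27.22 m/s.
The observer lies on the +x side, so the source is heading toward the observer and the observer is heading toward the source.
With source approaching and observer approaching, f' = f · (v + v_o)/(v − v_s).
f' = 1065 × (351 + 5)/(351 − 27.22) = 1065 × 356/323.78 ≈ 1171 Hz.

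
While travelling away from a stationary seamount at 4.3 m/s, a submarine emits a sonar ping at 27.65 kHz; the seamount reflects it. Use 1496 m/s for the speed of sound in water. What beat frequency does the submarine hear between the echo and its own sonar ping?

The seamount receives the sound from a moving source: f₁ = f₀ · v/(v + v_e) = 27.65 × 1496/1500.3 ≈ 27.5708 kHz.
On the return leg the submarine is a moving observer: f₂ = f₁ · (v − v_e)/v = 27.5708 × 1491.7/1496 ≈ 27.4915 kHz.
Beat against the emitted tone (with f₀ = 27650 Hz): |f₂ − f₀| = 2v_e·f₀/(v + v_e) = 2 × 4.3 × 27650/1500.3 ≈ 158 Hz.

158 Hz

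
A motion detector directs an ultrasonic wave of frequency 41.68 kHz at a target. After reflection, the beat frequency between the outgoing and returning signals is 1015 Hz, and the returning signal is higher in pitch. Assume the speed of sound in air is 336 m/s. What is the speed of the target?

Double Doppler shift off a moving reflector: f₂ = f₀ · (v + u)/(v − u) (u > 0 toward emitter).
Returning signal is higher, so f₂ = f₀ + Δf = 41680 + 1015 = 42695 Hz.
Rearranging, u = v · (f₂ − f₀)/(f₂ + f₀) = 336 × 1015/84375 ≈ 4.0 m/s.
So the target is moving at 4.0 m/s toward the emitter.

4.0 m/s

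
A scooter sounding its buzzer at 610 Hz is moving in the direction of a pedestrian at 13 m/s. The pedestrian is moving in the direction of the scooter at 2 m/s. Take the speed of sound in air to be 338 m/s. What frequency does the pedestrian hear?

638 Hz

Both move, so f' = f · (v + v_o)/(v − v_s).
f' = 610 × (338 + 2)/(338 − 13) = 610 × 340/325 ≈ 638 Hz.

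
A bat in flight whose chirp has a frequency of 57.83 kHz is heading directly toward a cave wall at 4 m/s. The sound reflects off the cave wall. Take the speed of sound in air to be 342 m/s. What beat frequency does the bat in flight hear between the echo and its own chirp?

The cave wall receives the sound from a moving source: f₁ = f₀ · v/(v − v_e) = 57.83 × 342/338 ≈ 58.514 kHz.
On the return leg the bat in flight is a moving observer: f₂ = f₁ · (v + v_e)/v = 58.514 × 346/342 ≈ 59.199 kHz.
Beat against the emitted tone (with f₀ = 57830 Hz): |f₂ − f₀| = 2v_e·f₀/(v − v_e) = 2 × 4 × 57830/338 ≈ 1369 Hz.

1369 Hz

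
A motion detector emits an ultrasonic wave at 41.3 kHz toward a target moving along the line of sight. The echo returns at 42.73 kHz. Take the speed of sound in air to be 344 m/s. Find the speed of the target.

Double Doppler shift off a moving reflector: f₂ = f₀ · (v + u)/(v − u) (u > 0 toward emitter).
Rearranging, u = v · (f₂ − f₀)/(f₂ + f₀) = 344 × 1.43/84.03 ≈ 5.9 m/s.
So the target is moving at 5.9 m/s toward the emitter.

5.9 m/s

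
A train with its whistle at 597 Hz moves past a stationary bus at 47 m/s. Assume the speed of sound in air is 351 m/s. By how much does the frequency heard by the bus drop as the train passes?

Approaching: f₁ = f · v/(v − v_s) = 597 × 351/304 ≈ 689 Hz.
Receding: f₂ = f · v/(v + v_s) = 597 × 351/398 ≈ 526 Hz.
Drop: f₁ − f₂ = 2f·v·v_s/(v² − v_s²) = 2 × 597 × 351 × 47/(351² − 47²) ≈ 163 Hz.

163 Hz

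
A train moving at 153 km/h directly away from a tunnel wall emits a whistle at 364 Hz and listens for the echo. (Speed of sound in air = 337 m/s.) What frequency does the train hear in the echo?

153 km/h = 42.5 m/s.
The tunnel wall receives the sound from a moving source: f₁ = f₀ · v/(v + v_e) = 364 × 337/379.5 ≈ 323 Hz.
On the return leg the train is a moving observer: f₂ = f₁ · (v − v_e)/v = 323 × 294.5/337 ≈ 282 Hz.

282 Hz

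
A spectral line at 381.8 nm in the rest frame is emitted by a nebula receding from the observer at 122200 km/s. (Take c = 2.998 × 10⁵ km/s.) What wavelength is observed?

β = v/c = 122200/299800 = 0.4076.
Relativistic Doppler for wavelength: λ' = λ₀ · √((1 + β)/(1 − β)).
λ' = 381.8 × √(1.4076/0.5924) = 381.8 × 1.54147 ≈ 588.5 nm.

588.5 nm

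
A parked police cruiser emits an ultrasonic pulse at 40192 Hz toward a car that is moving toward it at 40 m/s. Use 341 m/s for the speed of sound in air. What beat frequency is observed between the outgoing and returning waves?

At the car (a moving observer), f₁ = f₀ · (v + u)/v = 40192 × 381/341 ≈ 44907 Hz.
The reflection then acts as a moving source: f₂ = f₁ · v/(v − u) ≈ 50874 Hz.
Beat frequency: |f₂ − f₀| = 2u·f₀/(v − u) = 2 × 40 × 40192/301 ≈ 10682 Hz.

10682 Hz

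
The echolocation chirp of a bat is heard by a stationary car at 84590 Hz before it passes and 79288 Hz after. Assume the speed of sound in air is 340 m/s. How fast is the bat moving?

f₁/f₂ = (v + v_s)/(v − v_s), so v_s = v · (f₁ − f₂)/(f₁ + f₂).
v_s = 340 × (84590 − 79288)/(84590 + 79288) = 340 × 5302/163878 ≈ 11.0 m/s.

11.0 m/s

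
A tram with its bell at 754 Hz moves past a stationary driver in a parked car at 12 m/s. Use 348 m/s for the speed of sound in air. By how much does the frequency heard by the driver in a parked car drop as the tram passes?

Approaching: f₁ = f · v/(v − v_s) = 754 × 348/336 ≈ 780.9 Hz.
Receding: f₂ = f · v/(v + v_s) = 754 × 348/360 ≈ 728.9 Hz.
Drop: f₁ − f₂ = 2f·v·v_s/(v² − v_s²) = 2 × 754 × 348 × 12/(348² − 12²) ≈ 52.1 Hz.

52.1 Hz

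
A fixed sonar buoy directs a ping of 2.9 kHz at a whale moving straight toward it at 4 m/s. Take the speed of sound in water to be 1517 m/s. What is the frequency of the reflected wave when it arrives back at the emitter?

2.92 kHz

At the whale (a moving observer), f₁ = f₀ · (v + u)/v = 2.9 × 1521/1517 ≈ 2.91 kHz.
The reflection then acts as a moving source: f₂ = f₁ · v/(v − u) ≈ 2.92 kHz.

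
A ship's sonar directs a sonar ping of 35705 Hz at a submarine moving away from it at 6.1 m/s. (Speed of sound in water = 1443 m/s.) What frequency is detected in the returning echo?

35404 Hz

At the submarine (a moving observer), f₁ = f₀ · (v − u)/v = 35705 × 1436.9/1443 ≈ 35554 Hz.
The reflection then acts as a moving source: f₂ = f₁ · v/(v + u) ≈ 35404 Hz.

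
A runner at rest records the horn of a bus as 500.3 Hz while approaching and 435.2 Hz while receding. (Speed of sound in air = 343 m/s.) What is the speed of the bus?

23.9 m/s

f₁/f₂ = (v + v_s)/(v − v_s), so v_s = v · (f₁ − f₂)/(f₁ + f₂).
v_s = 343 × (500.3 − 435.2)/(500.3 + 435.2) = 343 × 65.1/935.5 ≈ 23.9 m/s.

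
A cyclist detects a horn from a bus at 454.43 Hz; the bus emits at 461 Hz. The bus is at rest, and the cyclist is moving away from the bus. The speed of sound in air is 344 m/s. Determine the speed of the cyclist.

4.9 m/s

f' = f · (v − v_o)/v ⇒ v_o = v · |f'/f − 1|.
v_o = 344 × |454.43/461 − 1| = 344 × 0.01425 ≈ 4.9 m/s.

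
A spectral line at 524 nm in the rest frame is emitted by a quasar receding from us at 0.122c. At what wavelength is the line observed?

Relativistic Doppler for wavelength: λ' = λ₀ · √((1 + β)/(1 − β)).
λ' = 524 × √(1.1220/0.8780) = 524 × 1.13044 ≈ 592.4 nm.

592.4 nm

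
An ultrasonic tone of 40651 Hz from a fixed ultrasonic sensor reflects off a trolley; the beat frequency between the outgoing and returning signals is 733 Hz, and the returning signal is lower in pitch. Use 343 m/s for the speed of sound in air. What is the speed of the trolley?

Double Doppler shift off a moving reflector: f₂ = f₀ · (v + u)/(v − u) (u > 0 toward emitter).
Returning signal is lower, so f₂ = f₀ − Δf = 40651 − 733 = 39918 Hz.
Rearranging, u = v · (f₂ − f₀)/(f₂ + f₀) = 343 × -733/80569 ≈ -3.1 m/s.
So the trolley is moving at 3.1 m/s away from the emitter.

3.1 m/s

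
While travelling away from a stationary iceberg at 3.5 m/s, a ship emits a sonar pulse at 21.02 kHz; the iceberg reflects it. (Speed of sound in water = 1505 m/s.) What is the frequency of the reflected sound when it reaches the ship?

20.9 kHz

The iceberg receives the sound from a moving source: f₁ = f₀ · v/(v + v_e) = 21.02 × 1505/1508.5 ≈ 21.0 kHz.
On the return leg the ship is a moving observer: f₂ = f₁ · (v − v_e)/v = 21.0 × 1501.5/1505 ≈ 20.9 kHz.
Equivalently f₂ = f₀ · (v − v_e)/(v + v_e).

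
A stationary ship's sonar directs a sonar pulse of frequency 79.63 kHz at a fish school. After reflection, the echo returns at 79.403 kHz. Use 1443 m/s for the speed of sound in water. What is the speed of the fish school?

Double Doppler shift off a moving reflector: f₂ = f₀ · (v + u)/(v − u) (u > 0 toward emitter).
Rearranging, u = v · (f₂ − f₀)/(f₂ + f₀) = 1443 × -0.227/159.033 ≈ -2.06 m/s.
So the fish school is moving at 2.06 m/s away from the emitter.

2.06 m/s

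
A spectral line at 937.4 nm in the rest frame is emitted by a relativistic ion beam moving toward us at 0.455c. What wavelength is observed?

Relativistic Doppler for wavelength: λ' = λ₀ · √((1 − β)/(1 + β)).
λ' = 937.4 × √(0.5450/1.4550) = 937.4 × 0.61202 ≈ 573.7 nm.

573.7 nm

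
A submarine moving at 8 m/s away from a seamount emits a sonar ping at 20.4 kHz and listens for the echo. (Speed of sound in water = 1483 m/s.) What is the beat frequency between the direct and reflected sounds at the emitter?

219 Hz

The seamount receives the sound from a moving source: f₁ = f₀ · v/(v + v_e) = 20.4 × 1483/1491 ≈ 20.291 kHz.
On the return leg the submarine is a moving observer: f₂ = f₁ · (v − v_e)/v = 20.291 × 1475/1483 ≈ 20.181 kHz.
Beat against the emitted tone (with f₀ = 20400 Hz): |f₂ − f₀| = 2v_e·f₀/(v + v_e) = 2 × 8 × 20400/1491 ≈ 219 Hz.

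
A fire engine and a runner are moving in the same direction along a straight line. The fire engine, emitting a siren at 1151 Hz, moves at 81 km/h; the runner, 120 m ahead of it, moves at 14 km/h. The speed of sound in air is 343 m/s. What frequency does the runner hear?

1218 Hz

81 km/h = 22.5 m/s; 14 km/h = 3.889 m/s.
The runner is ahead, so the fire engine is moving toward it while the runner is moving away from the fire engine.
Both move, so f' = f · (v − v_o)/(v − v_s).
f' = 1151 × (343 − 3.889)/(343 − 22.5) = 1151 × 339.11/320.5 ≈ 1218 Hz.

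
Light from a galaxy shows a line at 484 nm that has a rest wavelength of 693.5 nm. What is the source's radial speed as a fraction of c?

0.345c

λ'/λ₀ = 0.6979 < 1 (blueshift), so the source is approaching.
λ'/λ₀ = √((1 − β)/(1 + β)) for an approaching source ⇒ β = (1 − r²)/(1 + r²) with r = λ'/λ₀.
β = (1 − 0.4871)/(1 + 0.4871) ≈ 0.345.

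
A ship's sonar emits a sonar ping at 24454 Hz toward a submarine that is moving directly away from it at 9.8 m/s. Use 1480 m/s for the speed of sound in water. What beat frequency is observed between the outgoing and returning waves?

322 Hz

The submarine first receives the wave as a moving observer: f₁ = f₀ · (v − u)/v = 24454 × (1480 − 9.8)/1480 ≈ 24292 Hz.
On reflection it acts as a source moving away from the stationary detector: f₂ = f₁ · v/(v + u) = 24292 × 1480/1489.8 ≈ 24132 Hz.
Equivalently f₂ = f₀ · (v − u)/(v + u).
Beat frequency: |f₂ − f₀| = 2u·f₀/(v + u) = 2 × 9.8 × 24454/1489.8 ≈ 322 Hz.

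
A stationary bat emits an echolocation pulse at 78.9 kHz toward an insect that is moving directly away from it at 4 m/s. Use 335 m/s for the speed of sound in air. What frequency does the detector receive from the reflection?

77.0 kHz

The insect first receives the wave as a moving observer: f₁ = f₀ · (v − u)/v = 78.9 × (335 − 4)/335 ≈ 78.0 kHz.
The reflection then acts as a moving source: f₂ = f₁ · v/(v + u) ≈ 77.0 kHz.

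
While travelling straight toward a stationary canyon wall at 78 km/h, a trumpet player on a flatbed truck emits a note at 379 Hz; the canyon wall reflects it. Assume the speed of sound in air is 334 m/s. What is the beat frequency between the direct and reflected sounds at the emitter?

78 km/h = 21.67 m/s.
The canyon wall receives the sound from a moving source: f₁ = f₀ · v/(v − v_e) = 379 × 334/312.33 ≈ 405.3 Hz.
On the return leg the trumpet player on a flatbed truck is a moving observer: f₂ = f₁ · (v + v_e)/v = 405.3 × 355.67/334 ≈ 431.6 Hz.
Beat against the emitted tone: |f₂ − f₀| = 2v_e·f₀/(v − v_e) = 2 × 21.67 × 379/312.33 ≈ 52.6 Hz.

52.6 Hz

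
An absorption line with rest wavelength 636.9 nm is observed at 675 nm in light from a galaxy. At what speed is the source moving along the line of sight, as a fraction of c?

λ'/λ₀ = 1.0598 > 1 (redshift), so the source is receding.
λ'/λ₀ = √((1 + β)/(1 − β)) for a receding source ⇒ β = (r² − 1)/(r² + 1) with r = λ'/λ₀.
β = (1.1232 − 1)/(1.1232 + 1) ≈ 0.058.

0.058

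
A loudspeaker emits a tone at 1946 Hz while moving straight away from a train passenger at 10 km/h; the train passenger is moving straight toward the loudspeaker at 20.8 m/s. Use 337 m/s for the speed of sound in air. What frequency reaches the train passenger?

10 km/h = 2.778 m/s.
General Doppler shift: f' = f · (v + v_o)/(v + v_s).
f' = 1946 × (337 + 20.8)/(337 + 2.778) = 1946 × 357.8/339.78 ≈ 2049 Hz.

2049 Hz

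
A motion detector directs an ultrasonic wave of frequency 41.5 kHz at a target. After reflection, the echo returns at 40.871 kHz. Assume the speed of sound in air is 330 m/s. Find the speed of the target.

2.52 m/s

Double Doppler shift off a moving reflector: f₂ = f₀ · (v + u)/(v − u) (u > 0 toward emitter).
Rearranging, u = v · (f₂ − f₀)/(f₂ + f₀) = 330 × -0.629/82.371 ≈ -2.52 m/s.
So the target is moving at 2.52 m/s away from the emitter.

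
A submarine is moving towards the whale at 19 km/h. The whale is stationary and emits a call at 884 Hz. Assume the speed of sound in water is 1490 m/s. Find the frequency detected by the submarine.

19 km/h = 5.278 m/s.
Moving observer, stationary source: f' = f · (v + v_o)/v.
f' = 884 × (1490 + 5.278)/1490 = 884 × 1495.3/1490 ≈ 887 Hz.

887 Hz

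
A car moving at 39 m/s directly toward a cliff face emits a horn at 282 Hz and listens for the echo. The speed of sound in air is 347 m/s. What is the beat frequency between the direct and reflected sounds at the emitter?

71 Hz

The cliff face receives the sound from a moving source: f₁ = f₀ · v/(v − v_e) = 282 × 347/308 ≈ 317.7 Hz.
On the return leg the car is a moving observer: f₂ = f₁ · (v + v_e)/v = 317.7 × 386/347 ≈ 353.4 Hz.
Equivalently f₂ = f₀ · (v + v_e)/(v − v_e).
Beat against the emitted tone: |f₂ − f₀| = 2v_e·f₀/(v − v_e) = 2 × 39 × 282/308 ≈ 71 Hz.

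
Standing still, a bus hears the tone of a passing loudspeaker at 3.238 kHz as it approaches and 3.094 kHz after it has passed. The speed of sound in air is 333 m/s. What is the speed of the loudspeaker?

7.6 m/s

f₁/f₂ = (v + v_s)/(v − v_s), so v_s = v · (f₁ − f₂)/(f₁ + f₂).
v_s = 333 × (3.238 − 3.094)/(3.238 + 3.094) = 333 × 0.144/6.332 ≈ 7.6 m/s.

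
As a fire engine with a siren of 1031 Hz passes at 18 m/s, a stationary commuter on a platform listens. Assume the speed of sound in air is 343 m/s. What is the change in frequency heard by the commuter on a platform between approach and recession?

Approaching: f₁ = f · v/(v − v_s) = 1031 × 343/325 ≈ 1088 Hz.
Receding: f₂ = f · v/(v + v_s) = 1031 × 343/361 ≈ 980 Hz.
Drop: f₁ − f₂ = 2f·v·v_s/(v² − v_s²) = 2 × 1031 × 343 × 18/(343² − 18²) ≈ 109 Hz.

109 Hz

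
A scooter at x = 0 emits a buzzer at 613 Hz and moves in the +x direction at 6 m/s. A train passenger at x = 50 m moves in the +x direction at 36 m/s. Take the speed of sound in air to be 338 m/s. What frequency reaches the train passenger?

558 Hz

The observer lies on the +x side, so the source is heading toward the observer and the observer is heading away from the source.
Both move, so f' = f · (v − v_o)/(v − v_s).
f' = 613 × (338 − 36)/(338 − 6) = 613 × 302/332 ≈ 558 Hz.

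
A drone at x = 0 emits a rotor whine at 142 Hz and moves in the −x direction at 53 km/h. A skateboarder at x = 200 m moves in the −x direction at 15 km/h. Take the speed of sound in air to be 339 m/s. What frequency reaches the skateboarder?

138 Hz

53 km/h = 14.72 m/s; 15 km/h = 4.167 m/s.
The observer lies on the +x side, so the source is heading away from the observer and the observer is heading toward the source.
General Doppler shift: f' = f · (v + v_o)/(v + v_s).
f' = 142 × (339 + 4.167)/(339 + 14.72) = 142 × 343.17/353.72 ≈ 138 Hz.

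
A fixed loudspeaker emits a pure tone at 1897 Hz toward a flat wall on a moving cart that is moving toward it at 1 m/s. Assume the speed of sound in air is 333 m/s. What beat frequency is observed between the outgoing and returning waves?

11.4 Hz

At the flat wall on a moving cart (a moving observer), f₁ = f₀ · (v + u)/v = 1897 × 334/333 ≈ 1902.70 Hz.
On reflection it acts as a source moving toward the stationary detector: f₂ = f₁ · v/(v − u) = 1902.70 × 333/332 ≈ 1908.43 Hz.
Beat frequency: |f₂ − f₀| = 2u·f₀/(v − u) = 2 × 1 × 1897/332 ≈ 11.4 Hz.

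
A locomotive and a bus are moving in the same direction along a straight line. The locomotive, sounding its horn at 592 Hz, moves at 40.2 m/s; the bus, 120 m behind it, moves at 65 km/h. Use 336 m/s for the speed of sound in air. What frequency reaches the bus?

557 Hz

65 km/h = 18.06 m/s.
The bus is behind, so the locomotive is moving away from it while the bus is moving toward the locomotive.
Both move, so f' = f · (v + v_o)/(v + v_s).
f' = 592 × (336 + 18.06)/(336 + 40.2) = 592 × 354.06/376.2 ≈ 557 Hz.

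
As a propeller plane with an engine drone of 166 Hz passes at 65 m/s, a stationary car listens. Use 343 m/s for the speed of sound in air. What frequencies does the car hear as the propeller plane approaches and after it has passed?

205 Hz approaching; 140 Hz receding

Approaching: f₁ = f · v/(v − v_s) = 166 × 343/278 ≈ 205 Hz.
Receding: f₂ = f · v/(v + v_s) = 166 × 343/408 ≈ 140 Hz.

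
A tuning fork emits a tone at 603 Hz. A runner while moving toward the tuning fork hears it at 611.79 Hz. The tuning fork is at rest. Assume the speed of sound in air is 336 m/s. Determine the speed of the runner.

4.9 m/s

f' = f · (v + v_o)/v ⇒ v_o = v · |f'/f − 1|.
v_o = 336 × |611.79/603 − 1| = 336 × 0.01458 ≈ 4.9 m/s.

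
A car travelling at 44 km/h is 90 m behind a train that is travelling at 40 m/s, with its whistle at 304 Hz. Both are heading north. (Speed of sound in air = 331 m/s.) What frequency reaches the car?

281 Hz

44 km/h = 12.22 m/s.
The car is behind, so the train is moving away from it while the car is moving toward the train.
General Doppler shift: f' = f · (v + v_o)/(v + v_s).
f' = 304 × (331 + 12.22)/(331 + 40) = 304 × 343.22/371 ≈ 281 Hz.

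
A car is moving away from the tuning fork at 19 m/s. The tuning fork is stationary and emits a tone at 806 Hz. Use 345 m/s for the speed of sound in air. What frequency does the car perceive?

762 Hz

Moving observer, stationary source: f' = f · (v − v_o)/v.
f' = 806 × (345 − 19)/345 = 806 × 326/345 ≈ 762 Hz.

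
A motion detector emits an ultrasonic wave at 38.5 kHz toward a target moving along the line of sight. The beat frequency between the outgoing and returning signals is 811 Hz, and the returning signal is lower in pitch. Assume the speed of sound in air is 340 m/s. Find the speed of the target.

Double Doppler shift off a moving reflector: f₂ = f₀ · (v + u)/(v − u) (u > 0 toward emitter).
Returning signal is lower, so f₂ = f₀ − Δf = 38500 − 811 = 37689 Hz.
Rearranging, u = v · (f₂ − f₀)/(f₂ + f₀) = 340 × -811/76189 ≈ -3.6 m/s.
So the target is moving at 3.6 m/s away from the emitter.

3.6 m/s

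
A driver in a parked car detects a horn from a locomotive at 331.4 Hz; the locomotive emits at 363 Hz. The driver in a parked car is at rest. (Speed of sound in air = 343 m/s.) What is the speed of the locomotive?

f' < f, so the locomotive is receding.
f' = f · v/(v + v_s) ⇒ v_s = v · |1 − f/f'|.
v_s = 343 × |1 − 363/331.4| = 343 × 0.09535 ≈ 33 m/s.

33 m/s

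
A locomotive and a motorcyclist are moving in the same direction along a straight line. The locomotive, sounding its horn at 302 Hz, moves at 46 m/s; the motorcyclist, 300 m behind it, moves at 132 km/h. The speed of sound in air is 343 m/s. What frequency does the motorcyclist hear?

132 km/h = 36.67 m/s.
The motorcyclist is behind, so the locomotive is moving away from it while the motorcyclist is moving toward the locomotive.
General Doppler shift: f' = f · (v + v_o)/(v + v_s).
f' = 302 × (343 + 36.67)/(343 + 46) = 302 × 379.67/389 ≈ 295 Hz.

295 Hz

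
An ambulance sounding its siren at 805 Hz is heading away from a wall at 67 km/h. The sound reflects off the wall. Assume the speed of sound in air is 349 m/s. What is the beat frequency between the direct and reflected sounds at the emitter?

82 Hz

67 km/h = 18.61 m/s.
The wall receives the sound from a moving source: f₁ = f₀ · v/(v + v_e) = 805 × 349/367.61 ≈ 764.2 Hz.
On the return leg the ambulance is a moving observer: f₂ = f₁ · (v − v_e)/v = 764.2 × 330.39/349 ≈ 723.5 Hz.
Beat against the emitted tone: |f₂ − f₀| = 2v_e·f₀/(v + v_e) = 2 × 18.61 × 805/367.61 ≈ 82 Hz.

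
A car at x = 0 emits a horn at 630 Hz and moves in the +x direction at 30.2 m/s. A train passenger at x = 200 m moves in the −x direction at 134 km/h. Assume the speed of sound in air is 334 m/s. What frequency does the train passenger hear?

134 km/h = 37.22 m/s.
The observer lies on the +x side, so the source is heading toward the observer and the observer is heading toward the source.
General Doppler shift: f' = f · (v + v_o)/(v − v_s).
f' = 630 × (334 + 37.22)/(334 − 30.2) = 630 × 371.22/303.8 ≈ 770 Hz.

770 Hz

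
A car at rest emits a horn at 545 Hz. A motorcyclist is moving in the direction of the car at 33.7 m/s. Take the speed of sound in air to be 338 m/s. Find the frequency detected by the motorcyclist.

Moving observer, stationary source: f' = f · (v + v_o)/v.
f' = 545 × (338 + 33.7)/338 = 545 × 371.7/338 ≈ 599 Hz.

599 Hz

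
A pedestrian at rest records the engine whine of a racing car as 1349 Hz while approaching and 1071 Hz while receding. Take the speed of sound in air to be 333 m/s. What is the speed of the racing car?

38 m/s

f₁/f₂ = (v + v_s)/(v − v_s), so v_s = v · (f₁ − f₂)/(f₁ + f₂).
v_s = 333 × (1349 − 1071)/(1349 + 1071) = 333 × 278/2420 ≈ 38 m/s.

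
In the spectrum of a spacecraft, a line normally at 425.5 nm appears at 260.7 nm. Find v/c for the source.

λ'/λ₀ = 0.6127 < 1 (blueshift), so the source is approaching.
λ'/λ₀ = √((1 − β)/(1 + β)) for an approaching source ⇒ β = (1 − r²)/(1 + r²) with r = λ'/λ₀.
β = (1 − 0.3754)/(1 + 0.3754) ≈ 0.454.

0.454c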